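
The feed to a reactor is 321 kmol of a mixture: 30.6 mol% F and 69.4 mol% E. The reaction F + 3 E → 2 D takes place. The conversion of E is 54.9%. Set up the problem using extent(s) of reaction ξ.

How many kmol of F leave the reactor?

57.5 kmol

E reacted = 0.549 × 222.8 = 122.3 kmol; ν_E = −3, so ξ = 122.3/3 = 40.77 kmol.
Outlet amounts (n = n₀ + ν ξ):
  F: 98.23 − 1(40.77) = 57.46
  E: 222.8 − 3(40.77) = 100.5
  D: 0 + 2(40.77) = 81.54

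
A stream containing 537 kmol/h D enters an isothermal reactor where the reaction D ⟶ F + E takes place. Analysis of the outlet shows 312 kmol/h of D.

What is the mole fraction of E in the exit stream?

For D: n = n₀ − 1ξ → 312 = 537 − 1ξ, giving ξ = 225 kmol/h.
Outlet amounts (n = n₀ + ν ξ):
  D: 537 − 1(225) = 312
  F: 0 + 1(225) = 225
  E: 0 + 1(225) = 225
Total out = 762 kmol/h; y_E = 225 / 762 = 0.2953.

0.295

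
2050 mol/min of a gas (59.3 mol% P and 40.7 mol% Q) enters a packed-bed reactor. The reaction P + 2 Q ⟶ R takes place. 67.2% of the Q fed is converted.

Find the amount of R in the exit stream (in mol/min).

Q reacted = 0.672 × 834.4 = 560.7 mol/min; ν_Q = −2, so ξ = 560.7/2 = 280.3 mol/min.
Outlet amounts (n = n₀ + ν ξ):
  P: 1216 − 1(280.3) = 935.3
  Q: 834.4 − 2(280.3) = 273.7
  R: 0 + 1(280.3) = 280.3

280 mol/min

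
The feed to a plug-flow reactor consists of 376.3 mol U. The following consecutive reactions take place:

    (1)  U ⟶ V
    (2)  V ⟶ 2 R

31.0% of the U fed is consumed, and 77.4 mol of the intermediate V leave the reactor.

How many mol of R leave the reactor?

Conversion of U: U consumed = 1ξ₁ = 0.31 × 376.3 → ξ₁ = 116.7 mol.
V balance: n_V = 0 + 1ξ₁ − 1ξ₂ = 77.4 → ξ₂ = (1·116.7 − 77.4)/1 = 39.25 mol.
Outlet amounts (n = n₀ + Σ ν·ξ):
  U: 376.3 − 1(116.7) = 259.6
  V: 0 + 1(116.7) − 1(39.25) = 77.4
  R: 0 + 2(39.25) = 78.51

78.5 mol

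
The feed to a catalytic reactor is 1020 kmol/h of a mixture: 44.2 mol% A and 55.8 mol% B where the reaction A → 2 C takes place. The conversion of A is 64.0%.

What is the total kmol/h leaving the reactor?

A reacted = 0.64 × 450.8 = 288.5 kmol/h; ν_A = −1, so ξ = 288.5/1 = 288.5 kmol/h.
Outlet amounts (n = n₀ + ν ξ):
  A: 450.8 − 1(288.5) = 162.3
  C: 0 + 2(288.5) = 577.1
  B: 569.2 (inert)
Total out = 162.3 + 577.1 + 569.2 = 1309 kmol/h.

1310 kmol/h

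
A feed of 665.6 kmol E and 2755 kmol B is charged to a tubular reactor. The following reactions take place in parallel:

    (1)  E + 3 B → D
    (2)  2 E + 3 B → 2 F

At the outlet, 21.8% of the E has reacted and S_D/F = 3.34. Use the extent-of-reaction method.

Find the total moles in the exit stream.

Conversion of E: E consumed = 0.218 × 665.6 = 145.1 kmol = 1ξ₁ + 2ξ₂.
Selectivity: 1ξ₁ / (2ξ₂) = 3.34 → ξ₁ = 6.68 ξ₂.
Substitute: (1·6.68 + 2) ξ₂ = 145.1 → ξ₂ = 16.72 kmol, ξ₁ = 111.7 kmol.
Outlet amounts (n = n₀ + Σ ν·ξ):
  E: 665.6 − 1(111.7) − 2(16.72) = 520.5
  B: 2755 − 3(111.7) − 3(16.72) = 2370
  D: 0 + 1(111.7) = 111.7
  F: 0 + 2(16.72) = 33.43
Total out = 520.5 + 2370 + 111.7 + 33.43 = 3035 kmol.

3040 kmol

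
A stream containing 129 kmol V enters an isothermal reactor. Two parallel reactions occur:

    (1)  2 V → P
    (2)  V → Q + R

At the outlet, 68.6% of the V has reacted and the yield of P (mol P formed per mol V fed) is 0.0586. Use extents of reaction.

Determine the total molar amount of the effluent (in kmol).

195 kmol

Yield of P: 1ξ₁ / 129 = 0.0586 → ξ₁ = 7.559 kmol.
Conversion of V: 2ξ₁ + 1ξ₂ = 0.686 × 129 = 88.49 → ξ₂ = 73.38 kmol.
Outlet amounts (n = n₀ + Σ ν·ξ):
  V: 129 − 2(7.559) − 1(73.38) = 40.51
  P: 0 + 1(7.559) = 7.559
  Q: 0 + 1(73.38) = 73.38
  R: 0 + 1(73.38) = 73.38
Total out = 40.51 + 7.559 + 73.38 + 73.38 = 194.8 kmol.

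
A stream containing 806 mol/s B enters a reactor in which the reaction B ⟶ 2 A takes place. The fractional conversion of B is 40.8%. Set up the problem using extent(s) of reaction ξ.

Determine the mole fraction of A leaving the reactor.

B reacted = 0.408 × 806 = 328.8 mol/s; ν_B = −1, so ξ = 328.8/1 = 328.8 mol/s.
Outlet amounts (n = n₀ + ν ξ):
  B: 806 − 1(328.8) = 477.2
  A: 0 + 2(328.8) = 657.7
Total out = 1135 mol/s; y_A = 657.7 / 1135 = 0.5795.

0.58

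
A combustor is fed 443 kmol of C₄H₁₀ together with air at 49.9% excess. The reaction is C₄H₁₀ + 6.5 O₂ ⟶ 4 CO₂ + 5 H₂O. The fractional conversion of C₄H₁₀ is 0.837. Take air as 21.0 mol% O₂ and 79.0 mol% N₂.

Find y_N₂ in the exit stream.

Stoichiometric O₂ = 6.5 × 443 = 2880 kmol; O₂ fed = 2880 × 1.499 = 4316 kmol.
N₂ fed = 4316 × 79/21 = 16240 kmol.
Fuel reacted = 0.837 × 443 → ξ = 370.8 kmol.
Outlet (n = n₀ + ν ξ):
  C₄H₁₀: 443 − 1(370.8) = 72.21
  O₂: 4316 − 6.5(370.8) = 1906
  N₂: 16240 (inert)
  CO₂: 0 + 4(370.8) = 1483
  H₂O: 0 + 5(370.8) = 1854
Total out = 21550 kmol; y_N₂ = 16240 / 21550 = 0.7534.

0.753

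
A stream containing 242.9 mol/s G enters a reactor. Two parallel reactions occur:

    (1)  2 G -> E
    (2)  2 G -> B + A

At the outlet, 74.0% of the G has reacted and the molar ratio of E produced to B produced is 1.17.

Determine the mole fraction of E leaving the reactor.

Conversion of G: G consumed = 0.74 × 242.9 = 179.7 mol/s = 2ξ₁ + 2ξ₂.
Selectivity: 1ξ₁ / (1ξ₂) = 1.17 → ξ₁ = 1.17 ξ₂.
Substitute: (2·1.17 + 2) ξ₂ = 179.7 → ξ₂ = 41.42 mol/s, ξ₁ = 48.46 mol/s.
Outlet amounts (n = n₀ + Σ ν·ξ):
  G: 242.9 − 2(48.46) − 2(41.42) = 63.15
  E: 0 + 1(48.46) = 48.46
  B: 0 + 1(41.42) = 41.42
  A: 0 + 1(41.42) = 41.42
Total out = 194.4 mol/s; y_E = 48.46 / 194.4 = 0.2492.

0.249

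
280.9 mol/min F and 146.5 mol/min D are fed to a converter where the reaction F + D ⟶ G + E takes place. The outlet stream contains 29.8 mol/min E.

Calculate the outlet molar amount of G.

29.8 mol/min

For E: n = n₀ + 1ξ → 29.8 = 0 + 1ξ, giving ξ = 29.8 mol/min.
Outlet amounts (n = n₀ + ν ξ):
  F: 280.9 − 1(29.8) = 251.1
  D: 146.5 − 1(29.8) = 116.7
  G: 0 + 1(29.8) = 29.8
  E: 0 + 1(29.8) = 29.8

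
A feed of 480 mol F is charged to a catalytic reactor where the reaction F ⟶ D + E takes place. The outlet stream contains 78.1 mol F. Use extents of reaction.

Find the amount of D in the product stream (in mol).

402 mol

For F: n = n₀ − 1ξ → 78.1 = 480 − 1ξ, giving ξ = 401.9 mol.
Outlet amounts (n = n₀ + ν ξ):
  F: 480 − 1(401.9) = 78.1
  D: 0 + 1(401.9) = 401.9
  E: 0 + 1(401.9) = 401.9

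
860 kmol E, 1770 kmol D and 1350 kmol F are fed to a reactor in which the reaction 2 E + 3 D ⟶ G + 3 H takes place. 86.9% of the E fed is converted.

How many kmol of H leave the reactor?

1120 kmol

E reacted = 0.869 × 860 = 747.3 kmol; ν_E = −2, so ξ = 747.3/2 = 373.7 kmol.
Outlet amounts (n = n₀ + ν ξ):
  E: 860 − 2(373.7) = 112.7
  D: 1770 − 3(373.7) = 649
  G: 0 + 1(373.7) = 373.7
  H: 0 + 3(373.7) = 1121
  F: 1350 (inert)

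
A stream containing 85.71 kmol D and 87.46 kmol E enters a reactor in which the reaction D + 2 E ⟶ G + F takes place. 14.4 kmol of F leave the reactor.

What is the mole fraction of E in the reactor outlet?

0.369

For F: n = n₀ + 1ξ → 14.4 = 0 + 1ξ, giving ξ = 14.4 kmol.
Outlet amounts (n = n₀ + ν ξ):
  D: 85.71 − 1(14.4) = 71.31
  E: 87.46 − 2(14.4) = 58.66
  G: 0 + 1(14.4) = 14.4
  F: 0 + 1(14.4) = 14.4
Total out = 158.8 kmol; y_E = 58.66 / 158.8 = 0.3695.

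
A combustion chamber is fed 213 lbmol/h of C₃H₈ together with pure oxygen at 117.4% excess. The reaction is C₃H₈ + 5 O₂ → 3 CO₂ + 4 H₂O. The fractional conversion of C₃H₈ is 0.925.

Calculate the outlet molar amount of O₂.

1330 lbmol/h

Stoichiometric O₂ = 5 × 213 = 1065 lbmol/h; O₂ fed = 1065 × 2.174 = 2315 lbmol/h.
Fuel reacted = 0.925 × 213 → ξ = 197 lbmol/h.
Outlet (n = n₀ + ν ξ):
  C₃H₈: 213 − 1(197) = 15.97
  O₂: 2315 − 5(197) = 1330
  CO₂: 0 + 3(197) = 591.1
  H₂O: 0 + 4(197) = 788.1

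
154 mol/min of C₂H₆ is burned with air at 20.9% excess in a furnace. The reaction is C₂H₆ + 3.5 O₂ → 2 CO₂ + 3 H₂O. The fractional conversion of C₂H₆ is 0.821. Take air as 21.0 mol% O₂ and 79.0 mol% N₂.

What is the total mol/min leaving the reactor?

Stoichiometric O₂ = 3.5 × 154 = 539 mol/min; O₂ fed = 539 × 1.209 = 651.7 mol/min.
N₂ fed = 651.7 × 79/21 = 2451 mol/min.
Fuel reacted = 0.821 × 154 → ξ = 126.4 mol/min.
Outlet (n = n₀ + ν ξ):
  C₂H₆: 154 − 1(126.4) = 27.57
  O₂: 651.7 − 3.5(126.4) = 209.1
  N₂: 2451 (inert)
  CO₂: 0 + 2(126.4) = 252.9
  H₂O: 0 + 3(126.4) = 379.3
Total out = 27.57 + 209.1 + 2451 + 252.9 + 379.3 = 3320 mol/min.

3320 mol/min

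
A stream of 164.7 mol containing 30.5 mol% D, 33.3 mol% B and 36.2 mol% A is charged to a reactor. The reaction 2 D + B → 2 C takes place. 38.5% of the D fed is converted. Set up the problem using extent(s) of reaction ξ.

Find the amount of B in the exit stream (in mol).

D reacted = 0.385 × 50.23 = 19.34 mol; ν_D = −2, so ξ = 19.34/2 = 9.67 mol.
Outlet amounts (n = n₀ + ν ξ):
  D: 50.23 − 2(9.67) = 30.89
  B: 54.85 − 1(9.67) = 45.18
  C: 0 + 2(9.67) = 19.34
  A: 59.62 (inert)

45.2 mol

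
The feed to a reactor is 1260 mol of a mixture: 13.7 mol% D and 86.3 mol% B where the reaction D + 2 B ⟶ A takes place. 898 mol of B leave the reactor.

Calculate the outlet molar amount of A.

For B: n = n₀ − 2ξ → 898 = 1087 − 2ξ, giving ξ = 94.69 mol.
Outlet amounts (n = n₀ + ν ξ):
  D: 172.6 − 1(94.69) = 77.93
  B: 1087 − 2(94.69) = 898
  A: 0 + 1(94.69) = 94.69

94.7 mol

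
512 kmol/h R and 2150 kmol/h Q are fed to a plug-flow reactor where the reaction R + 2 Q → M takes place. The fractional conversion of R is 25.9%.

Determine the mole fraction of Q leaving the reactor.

R reacted = 0.259 × 512 = 132.6 kmol/h; ν_R = −1, so ξ = 132.6/1 = 132.6 kmol/h.
Outlet amounts (n = n₀ + ν ξ):
  R: 512 − 1(132.6) = 379.4
  Q: 2150 − 2(132.6) = 1885
  M: 0 + 1(132.6) = 132.6
Total out = 2397 kmol/h; y_Q = 1885 / 2397 = 0.7864.

0.786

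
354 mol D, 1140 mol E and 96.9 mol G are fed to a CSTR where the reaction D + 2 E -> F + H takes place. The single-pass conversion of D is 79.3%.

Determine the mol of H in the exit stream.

281 mol

D reacted = 0.793 × 354 = 280.7 mol; ν_D = −1, so ξ = 280.7/1 = 280.7 mol.
Outlet amounts (n = n₀ + ν ξ):
  D: 354 − 1(280.7) = 73.28
  E: 1140 − 2(280.7) = 578.6
  F: 0 + 1(280.7) = 280.7
  H: 0 + 1(280.7) = 280.7
  G: 96.9 (inert)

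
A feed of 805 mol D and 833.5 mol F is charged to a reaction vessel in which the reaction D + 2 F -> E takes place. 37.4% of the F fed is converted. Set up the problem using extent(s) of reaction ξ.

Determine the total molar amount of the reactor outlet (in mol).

1330 mol

F reacted = 0.374 × 833.5 = 311.7 mol; ν_F = −2, so ξ = 311.7/2 = 155.9 mol.
Outlet amounts (n = n₀ + ν ξ):
  D: 805 − 1(155.9) = 649.1
  F: 833.5 − 2(155.9) = 521.8
  E: 0 + 1(155.9) = 155.9
Total out = 649.1 + 521.8 + 155.9 = 1327 mol.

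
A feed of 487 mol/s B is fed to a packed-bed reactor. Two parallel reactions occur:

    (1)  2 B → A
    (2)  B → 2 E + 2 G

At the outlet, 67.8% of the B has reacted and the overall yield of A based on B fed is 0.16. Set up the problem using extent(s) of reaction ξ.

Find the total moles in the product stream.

Yield of A: 1ξ₁ / 487 = 0.16 → ξ₁ = 77.92 mol/s.
Conversion of B: 2ξ₁ + 1ξ₂ = 0.678 × 487 = 330.2 → ξ₂ = 174.3 mol/s.
Outlet amounts (n = n₀ + Σ ν·ξ):
  B: 487 − 2(77.92) − 1(174.3) = 156.8
  A: 0 + 1(77.92) = 77.92
  E: 0 + 2(174.3) = 348.7
  G: 0 + 2(174.3) = 348.7
Total out = 156.8 + 77.92 + 348.7 + 348.7 = 932.1 mol/s.

932 mol/s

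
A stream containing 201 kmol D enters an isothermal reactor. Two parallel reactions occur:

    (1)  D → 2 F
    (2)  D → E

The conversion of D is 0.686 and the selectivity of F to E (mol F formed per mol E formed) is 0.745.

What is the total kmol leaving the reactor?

238 kmol

Conversion of D: D consumed = 0.686 × 201 = 137.9 kmol = 1ξ₁ + 1ξ₂.
Selectivity: 2ξ₁ / (1ξ₂) = 0.745 → ξ₁ = 0.3725 ξ₂.
Substitute: (1·0.3725 + 1) ξ₂ = 137.9 → ξ₂ = 100.5 kmol, ξ₁ = 37.42 kmol.
Outlet amounts (n = n₀ + Σ ν·ξ):
  D: 201 − 1(37.42) − 1(100.5) = 63.11
  F: 0 + 2(37.42) = 74.85
  E: 0 + 1(100.5) = 100.5
Total out = 63.11 + 74.85 + 100.5 = 238.4 kmol.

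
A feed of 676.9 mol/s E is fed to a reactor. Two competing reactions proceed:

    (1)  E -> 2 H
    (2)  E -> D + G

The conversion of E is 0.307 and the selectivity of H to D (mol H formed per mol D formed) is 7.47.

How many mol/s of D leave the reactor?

Conversion of E: E consumed = 0.307 × 676.9 = 207.8 mol/s = 1ξ₁ + 1ξ₂.
Selectivity: 2ξ₁ / (1ξ₂) = 7.47 → ξ₁ = 3.735 ξ₂.
Substitute: (1·3.735 + 1) ξ₂ = 207.8 → ξ₂ = 43.89 mol/s, ξ₁ = 163.9 mol/s.
Outlet amounts (n = n₀ + Σ ν·ξ):
  E: 676.9 − 1(163.9) − 1(43.89) = 469.1
  H: 0 + 2(163.9) = 327.8
  D: 0 + 1(43.89) = 43.89
  G: 0 + 1(43.89) = 43.89

43.9 mol/s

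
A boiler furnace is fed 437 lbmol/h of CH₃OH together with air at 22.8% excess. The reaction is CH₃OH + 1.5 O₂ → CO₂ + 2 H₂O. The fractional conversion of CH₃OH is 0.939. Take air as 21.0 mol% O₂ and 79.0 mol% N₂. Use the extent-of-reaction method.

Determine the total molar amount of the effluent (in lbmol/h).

Stoichiometric O₂ = 1.5 × 437 = 655.5 lbmol/h; O₂ fed = 655.5 × 1.228 = 805 lbmol/h.
N₂ fed = 805 × 79/21 = 3028 lbmol/h.
Fuel reacted = 0.939 × 437 → ξ = 410.3 lbmol/h.
Outlet (n = n₀ + ν ξ):
  CH₃OH: 437 − 1(410.3) = 26.66
  O₂: 805 − 1.5(410.3) = 189.4
  N₂: 3028 (inert)
  CO₂: 0 + 1(410.3) = 410.3
  H₂O: 0 + 2(410.3) = 820.7
Total out = 26.66 + 189.4 + 3028 + 410.3 + 820.7 = 4475 lbmol/h.

4480 lbmol/h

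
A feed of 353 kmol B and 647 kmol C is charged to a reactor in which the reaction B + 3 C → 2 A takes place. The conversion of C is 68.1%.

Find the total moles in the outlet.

706 kmol

C reacted = 0.681 × 647 = 440.6 kmol; ν_C = −3, so ξ = 440.6/3 = 146.9 kmol.
Outlet amounts (n = n₀ + ν ξ):
  B: 353 − 1(146.9) = 206.1
  C: 647 − 3(146.9) = 206.4
  A: 0 + 2(146.9) = 293.7
Total out = 206.1 + 206.4 + 293.7 = 706.3 kmol.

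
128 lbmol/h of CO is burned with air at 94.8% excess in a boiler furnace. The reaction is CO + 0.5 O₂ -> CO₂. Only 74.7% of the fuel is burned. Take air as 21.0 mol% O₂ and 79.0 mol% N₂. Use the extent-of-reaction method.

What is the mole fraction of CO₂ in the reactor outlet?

0.142

Stoichiometric O₂ = 0.5 × 128 = 64 lbmol/h; O₂ fed = 64 × 1.948 = 124.7 lbmol/h.
N₂ fed = 124.7 × 79/21 = 469 lbmol/h.
Fuel reacted = 0.747 × 128 → ξ = 95.62 lbmol/h.
Outlet (n = n₀ + ν ξ):
  CO: 128 − 1(95.62) = 32.38
  O₂: 124.7 − 0.5(95.62) = 76.86
  N₂: 469 (inert)
  CO₂: 0 + 1(95.62) = 95.62
Total out = 673.9 lbmol/h; y_CO₂ = 95.62 / 673.9 = 0.1419.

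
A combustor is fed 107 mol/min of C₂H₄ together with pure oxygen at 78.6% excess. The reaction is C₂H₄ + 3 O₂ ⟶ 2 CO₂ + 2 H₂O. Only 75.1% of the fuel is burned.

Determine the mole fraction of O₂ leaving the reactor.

Stoichiometric O₂ = 3 × 107 = 321 mol/min; O₂ fed = 321 × 1.786 = 573.3 mol/min.
Fuel reacted = 0.751 × 107 → ξ = 80.36 mol/min.
Outlet (n = n₀ + ν ξ):
  C₂H₄: 107 − 1(80.36) = 26.64
  O₂: 573.3 − 3(80.36) = 332.2
  CO₂: 0 + 2(80.36) = 160.7
  H₂O: 0 + 2(80.36) = 160.7
Total out = 680.3 mol/min; y_O₂ = 332.2 / 680.3 = 0.4884.

0.488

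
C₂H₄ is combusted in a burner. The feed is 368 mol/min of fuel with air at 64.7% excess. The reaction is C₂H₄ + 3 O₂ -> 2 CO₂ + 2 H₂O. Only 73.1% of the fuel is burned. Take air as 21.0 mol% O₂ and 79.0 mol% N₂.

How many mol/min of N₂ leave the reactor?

Stoichiometric O₂ = 3 × 368 = 1104 mol/min; O₂ fed = 1104 × 1.647 = 1818 mol/min.
N₂ fed = 1818 × 79/21 = 6840 mol/min.
Fuel reacted = 0.731 × 368 → ξ = 269 mol/min.
Outlet (n = n₀ + ν ξ):
  C₂H₄: 368 − 1(269) = 98.99
  O₂: 1818 − 3(269) = 1011
  N₂: 6840 (inert)
  CO₂: 0 + 2(269) = 538
  H₂O: 0 + 2(269) = 538

6840 mol/min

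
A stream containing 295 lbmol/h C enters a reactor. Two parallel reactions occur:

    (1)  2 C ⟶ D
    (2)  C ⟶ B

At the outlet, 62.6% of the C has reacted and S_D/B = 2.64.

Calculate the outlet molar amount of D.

Conversion of C: C consumed = 0.626 × 295 = 184.7 lbmol/h = 2ξ₁ + 1ξ₂.
Selectivity: 1ξ₁ / (1ξ₂) = 2.64 → ξ₁ = 2.64 ξ₂.
Substitute: (2·2.64 + 1) ξ₂ = 184.7 → ξ₂ = 29.41 lbmol/h, ξ₁ = 77.63 lbmol/h.
Outlet amounts (n = n₀ + Σ ν·ξ):
  C: 295 − 2(77.63) − 1(29.41) = 110.3
  D: 0 + 1(77.63) = 77.63
  B: 0 + 1(29.41) = 29.41

77.6 lbmol/h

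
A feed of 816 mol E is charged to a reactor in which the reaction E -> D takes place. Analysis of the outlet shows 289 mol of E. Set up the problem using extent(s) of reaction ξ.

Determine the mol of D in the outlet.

527 mol

For E: n = n₀ − 1ξ → 289 = 816 − 1ξ, giving ξ = 527 mol.
Outlet amounts (n = n₀ + ν ξ):
  E: 816 − 1(527) = 289
  D: 0 + 1(527) = 527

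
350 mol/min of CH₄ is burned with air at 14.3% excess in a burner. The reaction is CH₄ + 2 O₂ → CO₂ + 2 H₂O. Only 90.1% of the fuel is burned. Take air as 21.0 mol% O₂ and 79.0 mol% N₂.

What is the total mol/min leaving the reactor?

4160 mol/min

Stoichiometric O₂ = 2 × 350 = 700 mol/min; O₂ fed = 700 × 1.143 = 800.1 mol/min.
N₂ fed = 800.1 × 79/21 = 3010 mol/min.
Fuel reacted = 0.901 × 350 → ξ = 315.4 mol/min.
Outlet (n = n₀ + ν ξ):
  CH₄: 350 − 1(315.4) = 34.65
  O₂: 800.1 − 2(315.4) = 169.4
  N₂: 3010 (inert)
  CO₂: 0 + 1(315.4) = 315.4
  H₂O: 0 + 2(315.4) = 630.7
Total out = 34.65 + 169.4 + 3010 + 315.4 + 630.7 = 4160 mol/min.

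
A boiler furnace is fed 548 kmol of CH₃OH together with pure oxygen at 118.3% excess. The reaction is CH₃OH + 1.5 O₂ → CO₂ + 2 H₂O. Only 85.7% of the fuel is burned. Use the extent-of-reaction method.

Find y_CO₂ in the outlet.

Stoichiometric O₂ = 1.5 × 548 = 822 kmol; O₂ fed = 822 × 2.183 = 1794 kmol.
Fuel reacted = 0.857 × 548 → ξ = 469.6 kmol.
Outlet (n = n₀ + ν ξ):
  CH₃OH: 548 − 1(469.6) = 78.36
  O₂: 1794 − 1.5(469.6) = 1090
  CO₂: 0 + 1(469.6) = 469.6
  H₂O: 0 + 2(469.6) = 939.3
Total out = 2577 kmol; y_CO₂ = 469.6 / 2577 = 0.1822.

0.182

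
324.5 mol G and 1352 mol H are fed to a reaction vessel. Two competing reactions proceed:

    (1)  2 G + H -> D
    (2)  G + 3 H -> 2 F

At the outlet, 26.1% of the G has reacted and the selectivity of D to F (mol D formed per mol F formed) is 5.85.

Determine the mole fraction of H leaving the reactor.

0.819

Conversion of G: G consumed = 0.261 × 324.5 = 84.69 mol = 2ξ₁ + 1ξ₂.
Selectivity: 1ξ₁ / (2ξ₂) = 5.85 → ξ₁ = 11.7 ξ₂.
Substitute: (2·11.7 + 1) ξ₂ = 84.69 → ξ₂ = 3.471 mol, ξ₁ = 40.61 mol.
Outlet amounts (n = n₀ + Σ ν·ξ):
  G: 324.5 − 2(40.61) − 1(3.471) = 239.8
  H: 1352 − 1(40.61) − 3(3.471) = 1301
  D: 0 + 1(40.61) = 40.61
  F: 0 + 2(3.471) = 6.942
Total out = 1588 mol; y_H = 1301 / 1588 = 0.8191.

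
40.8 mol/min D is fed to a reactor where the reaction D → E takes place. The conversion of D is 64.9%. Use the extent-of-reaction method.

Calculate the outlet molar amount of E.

D reacted = 0.649 × 40.8 = 26.48 mol/min; ν_D = −1, so ξ = 26.48/1 = 26.48 mol/min.
Outlet amounts (n = n₀ + ν ξ):
  D: 40.8 − 1(26.48) = 14.32
  E: 0 + 1(26.48) = 26.48

26.5 mol/min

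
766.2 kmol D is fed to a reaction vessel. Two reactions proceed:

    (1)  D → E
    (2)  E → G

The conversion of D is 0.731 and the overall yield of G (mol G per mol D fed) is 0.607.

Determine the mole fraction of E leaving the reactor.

Conversion of D: D consumed = 1ξ₁ = 0.731 × 766.2 → ξ₁ = 560.1 kmol.
Yield of G: 1ξ₂ / 766.2 = 0.607 → ξ₂ = 465.1 kmol.
Outlet amounts (n = n₀ + Σ ν·ξ):
  D: 766.2 − 1(560.1) = 206.1
  E: 0 + 1(560.1) − 1(465.1) = 95.01
  G: 0 + 1(465.1) = 465.1
Total out = 766.2 kmol; y_E = 95.01 / 766.2 = 0.124.

0.124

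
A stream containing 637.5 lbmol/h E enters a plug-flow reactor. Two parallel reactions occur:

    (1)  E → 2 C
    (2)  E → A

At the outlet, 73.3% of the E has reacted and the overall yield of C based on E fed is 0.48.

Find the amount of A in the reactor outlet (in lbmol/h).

Yield of C: 2ξ₁ / 637.5 = 0.48 → ξ₁ = 153 lbmol/h.
Conversion of E: 1ξ₁ + 1ξ₂ = 0.733 × 637.5 = 467.3 → ξ₂ = 314.3 lbmol/h.
Outlet amounts (n = n₀ + Σ ν·ξ):
  E: 637.5 − 1(153) − 1(314.3) = 170.2
  C: 0 + 2(153) = 306
  A: 0 + 1(314.3) = 314.3

314 lbmol/h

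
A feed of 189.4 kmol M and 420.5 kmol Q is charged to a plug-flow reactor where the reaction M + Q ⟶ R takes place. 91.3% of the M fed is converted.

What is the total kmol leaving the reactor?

437 kmol

M reacted = 0.913 × 189.4 = 172.9 kmol; ν_M = −1, so ξ = 172.9/1 = 172.9 kmol.
Outlet amounts (n = n₀ + ν ξ):
  M: 189.4 − 1(172.9) = 16.48
  Q: 420.5 − 1(172.9) = 247.6
  R: 0 + 1(172.9) = 172.9
Total out = 16.48 + 247.6 + 172.9 = 437 kmol.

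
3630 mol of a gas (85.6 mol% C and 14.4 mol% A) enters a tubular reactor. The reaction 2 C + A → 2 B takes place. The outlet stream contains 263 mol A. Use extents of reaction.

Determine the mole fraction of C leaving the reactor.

0.768

For A: n = n₀ − 1ξ → 263 = 522.7 − 1ξ, giving ξ = 259.7 mol.
Outlet amounts (n = n₀ + ν ξ):
  C: 3107 − 2(259.7) = 2588
  A: 522.7 − 1(259.7) = 263
  B: 0 + 2(259.7) = 519.4
Total out = 3370 mol; y_C = 2588 / 3370 = 0.7678.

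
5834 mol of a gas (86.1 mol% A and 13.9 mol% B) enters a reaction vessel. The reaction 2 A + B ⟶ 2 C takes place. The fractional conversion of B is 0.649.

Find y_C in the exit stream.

0.198

B reacted = 0.649 × 810.9 = 526.3 mol; ν_B = −1, so ξ = 526.3/1 = 526.3 mol.
Outlet amounts (n = n₀ + ν ξ):
  A: 5023 − 2(526.3) = 3970
  B: 810.9 − 1(526.3) = 284.6
  C: 0 + 2(526.3) = 1053
Total out = 5308 mol; y_C = 1053 / 5308 = 0.1983.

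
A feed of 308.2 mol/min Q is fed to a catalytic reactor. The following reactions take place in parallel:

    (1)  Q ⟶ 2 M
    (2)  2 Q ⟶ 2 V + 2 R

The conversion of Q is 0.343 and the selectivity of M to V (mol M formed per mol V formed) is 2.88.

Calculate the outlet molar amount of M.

125 mol/min

Conversion of Q: Q consumed = 0.343 × 308.2 = 105.7 mol/min = 1ξ₁ + 2ξ₂.
Selectivity: 2ξ₁ / (2ξ₂) = 2.88 → ξ₁ = 2.88 ξ₂.
Substitute: (1·2.88 + 2) ξ₂ = 105.7 → ξ₂ = 21.66 mol/min, ξ₁ = 62.39 mol/min.
Outlet amounts (n = n₀ + Σ ν·ξ):
  Q: 308.2 − 1(62.39) − 2(21.66) = 202.5
  M: 0 + 2(62.39) = 124.8
  V: 0 + 2(21.66) = 43.32
  R: 0 + 2(21.66) = 43.32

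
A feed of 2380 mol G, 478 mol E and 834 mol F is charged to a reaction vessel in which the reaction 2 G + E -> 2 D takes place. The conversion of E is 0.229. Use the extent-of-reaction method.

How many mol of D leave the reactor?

219 mol

E reacted = 0.229 × 478 = 109.5 mol; ν_E = −1, so ξ = 109.5/1 = 109.5 mol.
Outlet amounts (n = n₀ + ν ξ):
  G: 2380 − 2(109.5) = 2161
  E: 478 − 1(109.5) = 368.5
  D: 0 + 2(109.5) = 218.9
  F: 834 (inert)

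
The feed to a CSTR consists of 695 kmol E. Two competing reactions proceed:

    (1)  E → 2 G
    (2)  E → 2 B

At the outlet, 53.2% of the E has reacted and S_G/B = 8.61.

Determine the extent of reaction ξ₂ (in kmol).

ξ₂ = 38.5 kmol

Conversion of E: E consumed = 0.532 × 695 = 369.7 kmol = 1ξ₁ + 1ξ₂.
Selectivity: 2ξ₁ / (2ξ₂) = 8.61 → ξ₁ = 8.61 ξ₂.
Substitute: (1·8.61 + 1) ξ₂ = 369.7 → ξ₂ = 38.47 kmol, ξ₁ = 331.3 kmol.
Outlet amounts (n = n₀ + Σ ν·ξ):
  E: 695 − 1(331.3) − 1(38.47) = 325.3
  G: 0 + 2(331.3) = 662.5
  B: 0 + 2(38.47) = 76.95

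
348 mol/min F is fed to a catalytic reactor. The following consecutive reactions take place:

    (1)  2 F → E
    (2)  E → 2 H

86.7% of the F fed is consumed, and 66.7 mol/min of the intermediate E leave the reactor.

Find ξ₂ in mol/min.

Conversion of F: F consumed = 2ξ₁ = 0.867 × 348 → ξ₁ = 150.9 mol/min.
E balance: n_E = 0 + 1ξ₁ − 1ξ₂ = 66.7 → ξ₂ = (1·150.9 − 66.7)/1 = 84.16 mol/min.
Outlet amounts (n = n₀ + Σ ν·ξ):
  F: 348 − 2(150.9) = 46.28
  E: 0 + 1(150.9) − 1(84.16) = 66.7
  H: 0 + 2(84.16) = 168.3

ξ₂ = 84.2 mol/min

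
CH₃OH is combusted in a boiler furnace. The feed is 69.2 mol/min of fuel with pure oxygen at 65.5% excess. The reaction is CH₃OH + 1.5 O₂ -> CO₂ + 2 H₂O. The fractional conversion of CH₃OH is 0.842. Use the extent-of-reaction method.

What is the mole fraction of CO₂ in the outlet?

0.216

Stoichiometric O₂ = 1.5 × 69.2 = 103.8 mol/min; O₂ fed = 103.8 × 1.655 = 171.8 mol/min.
Fuel reacted = 0.842 × 69.2 → ξ = 58.27 mol/min.
Outlet (n = n₀ + ν ξ):
  CH₃OH: 69.2 − 1(58.27) = 10.93
  O₂: 171.8 − 1.5(58.27) = 84.39
  CO₂: 0 + 1(58.27) = 58.27
  H₂O: 0 + 2(58.27) = 116.5
Total out = 270.1 mol/min; y_CO₂ = 58.27 / 270.1 = 0.2157.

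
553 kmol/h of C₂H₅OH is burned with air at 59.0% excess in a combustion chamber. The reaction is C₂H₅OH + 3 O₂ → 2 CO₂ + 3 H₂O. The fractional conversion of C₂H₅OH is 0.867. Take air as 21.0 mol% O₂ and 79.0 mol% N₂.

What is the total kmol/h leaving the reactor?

Stoichiometric O₂ = 3 × 553 = 1659 kmol/h; O₂ fed = 1659 × 1.590 = 2638 kmol/h.
N₂ fed = 2638 × 79/21 = 9923 kmol/h.
Fuel reacted = 0.867 × 553 → ξ = 479.5 kmol/h.
Outlet (n = n₀ + ν ξ):
  C₂H₅OH: 553 − 1(479.5) = 73.55
  O₂: 2638 − 3(479.5) = 1199
  N₂: 9923 (inert)
  CO₂: 0 + 2(479.5) = 958.9
  H₂O: 0 + 3(479.5) = 1438
Total out = 73.55 + 1199 + 9923 + 958.9 + 1438 = 13590 kmol/h.

13600 kmol/h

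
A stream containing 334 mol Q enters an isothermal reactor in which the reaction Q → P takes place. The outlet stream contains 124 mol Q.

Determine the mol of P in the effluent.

For Q: n = n₀ − 1ξ → 124 = 334 − 1ξ, giving ξ = 210 mol.
Outlet amounts (n = n₀ + ν ξ):
  Q: 334 − 1(210) = 124
  P: 0 + 1(210) = 210

210 mol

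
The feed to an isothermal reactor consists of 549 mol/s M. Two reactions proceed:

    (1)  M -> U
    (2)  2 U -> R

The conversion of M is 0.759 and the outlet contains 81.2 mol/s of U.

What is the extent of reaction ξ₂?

Conversion of M: M consumed = 1ξ₁ = 0.759 × 549 → ξ₁ = 416.7 mol/s.
U balance: n_U = 0 + 1ξ₁ − 2ξ₂ = 81.2 → ξ₂ = (1·416.7 − 81.2)/2 = 167.7 mol/s.
Outlet amounts (n = n₀ + Σ ν·ξ):
  M: 549 − 1(416.7) = 132.3
  U: 0 + 1(416.7) − 2(167.7) = 81.2
  R: 0 + 1(167.7) = 167.7

ξ₂ = 168 mol/s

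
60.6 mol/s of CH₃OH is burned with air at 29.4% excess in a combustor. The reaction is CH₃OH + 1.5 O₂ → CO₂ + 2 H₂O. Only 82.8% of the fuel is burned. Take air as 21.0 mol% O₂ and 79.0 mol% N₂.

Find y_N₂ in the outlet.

Stoichiometric O₂ = 1.5 × 60.6 = 90.9 mol/s; O₂ fed = 90.9 × 1.294 = 117.6 mol/s.
N₂ fed = 117.6 × 79/21 = 442.5 mol/s.
Fuel reacted = 0.828 × 60.6 → ξ = 50.18 mol/s.
Outlet (n = n₀ + ν ξ):
  CH₃OH: 60.6 − 1(50.18) = 10.42
  O₂: 117.6 − 1.5(50.18) = 42.36
  N₂: 442.5 (inert)
  CO₂: 0 + 1(50.18) = 50.18
  H₂O: 0 + 2(50.18) = 100.4
Total out = 645.8 mol/s; y_N₂ = 442.5 / 645.8 = 0.6852.

0.685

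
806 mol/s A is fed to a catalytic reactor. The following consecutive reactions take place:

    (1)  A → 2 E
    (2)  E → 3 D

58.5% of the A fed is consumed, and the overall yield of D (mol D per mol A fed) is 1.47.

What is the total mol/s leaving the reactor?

Conversion of A: A consumed = 1ξ₁ = 0.585 × 806 → ξ₁ = 471.5 mol/s.
Yield of D: 3ξ₂ / 806 = 1.47 → ξ₂ = 394.9 mol/s.
Outlet amounts (n = n₀ + Σ ν·ξ):
  A: 806 − 1(471.5) = 334.5
  E: 0 + 2(471.5) − 1(394.9) = 548.1
  D: 0 + 3(394.9) = 1185
Total out = 334.5 + 548.1 + 1185 = 2067 mol/s.

2070 mol/s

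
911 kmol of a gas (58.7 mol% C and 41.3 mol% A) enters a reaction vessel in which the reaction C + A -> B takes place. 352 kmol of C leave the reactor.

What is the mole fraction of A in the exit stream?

0.266

For C: n = n₀ − 1ξ → 352 = 534.8 − 1ξ, giving ξ = 182.8 kmol.
Outlet amounts (n = n₀ + ν ξ):
  C: 534.8 − 1(182.8) = 352
  A: 376.2 − 1(182.8) = 193.5
  B: 0 + 1(182.8) = 182.8
Total out = 728.2 kmol; y_A = 193.5 / 728.2 = 0.2657.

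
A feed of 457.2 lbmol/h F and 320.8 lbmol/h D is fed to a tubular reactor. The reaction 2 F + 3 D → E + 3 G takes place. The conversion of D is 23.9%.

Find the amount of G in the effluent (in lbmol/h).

76.7 lbmol/h

D reacted = 0.239 × 320.8 = 76.67 lbmol/h; ν_D = −3, so ξ = 76.67/3 = 25.56 lbmol/h.
Outlet amounts (n = n₀ + ν ξ):
  F: 457.2 − 2(25.56) = 406.1
  D: 320.8 − 3(25.56) = 244.1
  E: 0 + 1(25.56) = 25.56
  G: 0 + 3(25.56) = 76.67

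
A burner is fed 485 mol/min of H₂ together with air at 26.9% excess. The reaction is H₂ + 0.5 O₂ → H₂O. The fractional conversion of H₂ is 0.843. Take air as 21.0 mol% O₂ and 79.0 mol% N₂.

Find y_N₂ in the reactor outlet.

Stoichiometric O₂ = 0.5 × 485 = 242.5 mol/min; O₂ fed = 242.5 × 1.269 = 307.7 mol/min.
N₂ fed = 307.7 × 79/21 = 1158 mol/min.
Fuel reacted = 0.843 × 485 → ξ = 408.9 mol/min.
Outlet (n = n₀ + ν ξ):
  H₂: 485 − 1(408.9) = 76.15
  O₂: 307.7 − 0.5(408.9) = 103.3
  N₂: 1158 (inert)
  H₂O: 0 + 1(408.9) = 408.9
Total out = 1746 mol/min; y_N₂ = 1158 / 1746 = 0.663.

0.663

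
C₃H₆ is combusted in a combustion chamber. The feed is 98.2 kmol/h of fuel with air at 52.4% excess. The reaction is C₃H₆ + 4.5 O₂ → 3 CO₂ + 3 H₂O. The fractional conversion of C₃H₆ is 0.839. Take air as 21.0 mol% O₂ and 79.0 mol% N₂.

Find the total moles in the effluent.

3350 kmol/h

Stoichiometric O₂ = 4.5 × 98.2 = 441.9 kmol/h; O₂ fed = 441.9 × 1.524 = 673.5 kmol/h.
N₂ fed = 673.5 × 79/21 = 2533 kmol/h.
Fuel reacted = 0.839 × 98.2 → ξ = 82.39 kmol/h.
Outlet (n = n₀ + ν ξ):
  C₃H₆: 98.2 − 1(82.39) = 15.81
  O₂: 673.5 − 4.5(82.39) = 302.7
  N₂: 2533 (inert)
  CO₂: 0 + 3(82.39) = 247.2
  H₂O: 0 + 3(82.39) = 247.2
Total out = 15.81 + 302.7 + 2533 + 247.2 + 247.2 = 3346 kmol/h.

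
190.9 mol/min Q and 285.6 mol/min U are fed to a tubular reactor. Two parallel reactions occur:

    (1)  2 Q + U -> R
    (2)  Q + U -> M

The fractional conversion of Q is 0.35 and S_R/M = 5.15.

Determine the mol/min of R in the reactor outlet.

Conversion of Q: Q consumed = 0.35 × 190.9 = 66.81 mol/min = 2ξ₁ + 1ξ₂.
Selectivity: 1ξ₁ / (1ξ₂) = 5.15 → ξ₁ = 5.15 ξ₂.
Substitute: (2·5.15 + 1) ξ₂ = 66.81 → ξ₂ = 5.913 mol/min, ξ₁ = 30.45 mol/min.
Outlet amounts (n = n₀ + Σ ν·ξ):
  Q: 190.9 − 2(30.45) − 1(5.913) = 124.1
  U: 285.6 − 1(30.45) − 1(5.913) = 249.2
  R: 0 + 1(30.45) = 30.45
  M: 0 + 1(5.913) = 5.913

30.5 mol/min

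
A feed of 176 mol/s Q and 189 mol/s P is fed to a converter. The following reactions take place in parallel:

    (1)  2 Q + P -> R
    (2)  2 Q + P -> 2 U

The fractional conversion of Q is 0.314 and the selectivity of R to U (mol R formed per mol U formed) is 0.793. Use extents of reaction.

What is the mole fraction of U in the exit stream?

Conversion of Q: Q consumed = 0.314 × 176 = 55.26 mol/s = 2ξ₁ + 2ξ₂.
Selectivity: 1ξ₁ / (2ξ₂) = 0.793 → ξ₁ = 1.586 ξ₂.
Substitute: (2·1.586 + 2) ξ₂ = 55.26 → ξ₂ = 10.69 mol/s, ξ₁ = 16.95 mol/s.
Outlet amounts (n = n₀ + Σ ν·ξ):
  Q: 176 − 2(16.95) − 2(10.69) = 120.7
  P: 189 − 1(16.95) − 1(10.69) = 161.4
  R: 0 + 1(16.95) = 16.95
  U: 0 + 2(10.69) = 21.37
Total out = 320.4 mol/s; y_U = 21.37 / 320.4 = 0.06669.

0.0667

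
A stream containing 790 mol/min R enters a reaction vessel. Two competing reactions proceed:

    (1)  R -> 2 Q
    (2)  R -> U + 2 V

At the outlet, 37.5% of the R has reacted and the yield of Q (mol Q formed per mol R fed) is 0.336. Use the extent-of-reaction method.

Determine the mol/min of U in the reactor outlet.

164 mol/min

Yield of Q: 2ξ₁ / 790 = 0.336 → ξ₁ = 132.7 mol/min.
Conversion of R: 1ξ₁ + 1ξ₂ = 0.375 × 790 = 296.2 → ξ₂ = 163.5 mol/min.
Outlet amounts (n = n₀ + Σ ν·ξ):
  R: 790 − 1(132.7) − 1(163.5) = 493.8
  Q: 0 + 2(132.7) = 265.4
  U: 0 + 1(163.5) = 163.5
  V: 0 + 2(163.5) = 327.1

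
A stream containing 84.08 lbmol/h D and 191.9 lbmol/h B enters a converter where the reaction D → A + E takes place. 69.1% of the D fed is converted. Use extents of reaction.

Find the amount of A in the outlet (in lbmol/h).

D reacted = 0.691 × 84.08 = 58.1 lbmol/h; ν_D = −1, so ξ = 58.1/1 = 58.1 lbmol/h.
Outlet amounts (n = n₀ + ν ξ):
  D: 84.08 − 1(58.1) = 25.98
  A: 0 + 1(58.1) = 58.1
  E: 0 + 1(58.1) = 58.1
  B: 191.9 (inert)

58.1 lbmol/h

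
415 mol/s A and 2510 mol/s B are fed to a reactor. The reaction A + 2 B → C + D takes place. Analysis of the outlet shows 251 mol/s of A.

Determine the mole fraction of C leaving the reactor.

For A: n = n₀ − 1ξ → 251 = 415 − 1ξ, giving ξ = 164 mol/s.
Outlet amounts (n = n₀ + ν ξ):
  A: 415 − 1(164) = 251
  B: 2510 − 2(164) = 2182
  C: 0 + 1(164) = 164
  D: 0 + 1(164) = 164
Total out = 2761 mol/s; y_C = 164 / 2761 = 0.0594.

0.0594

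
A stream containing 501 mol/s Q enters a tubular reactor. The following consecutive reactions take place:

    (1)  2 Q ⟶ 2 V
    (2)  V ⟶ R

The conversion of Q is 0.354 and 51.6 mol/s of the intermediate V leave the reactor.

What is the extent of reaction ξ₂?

ξ₂ = 126 mol/s

Conversion of Q: Q consumed = 2ξ₁ = 0.354 × 501 → ξ₁ = 88.68 mol/s.
V balance: n_V = 0 + 2ξ₁ − 1ξ₂ = 51.6 → ξ₂ = (2·88.68 − 51.6)/1 = 125.8 mol/s.
Outlet amounts (n = n₀ + Σ ν·ξ):
  Q: 501 − 2(88.68) = 323.6
  V: 0 + 2(88.68) − 1(125.8) = 51.6
  R: 0 + 1(125.8) = 125.8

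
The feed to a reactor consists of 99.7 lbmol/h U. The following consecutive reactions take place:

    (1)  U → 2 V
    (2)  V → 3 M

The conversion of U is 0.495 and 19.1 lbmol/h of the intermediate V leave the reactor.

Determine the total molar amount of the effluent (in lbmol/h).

Conversion of U: U consumed = 1ξ₁ = 0.495 × 99.7 → ξ₁ = 49.35 lbmol/h.
V balance: n_V = 0 + 2ξ₁ − 1ξ₂ = 19.1 → ξ₂ = (2·49.35 − 19.1)/1 = 79.6 lbmol/h.
Outlet amounts (n = n₀ + Σ ν·ξ):
  U: 99.7 − 1(49.35) = 50.35
  V: 0 + 2(49.35) − 1(79.6) = 19.1
  M: 0 + 3(79.6) = 238.8
Total out = 50.35 + 19.1 + 238.8 = 308.3 lbmol/h.

308 lbmol/h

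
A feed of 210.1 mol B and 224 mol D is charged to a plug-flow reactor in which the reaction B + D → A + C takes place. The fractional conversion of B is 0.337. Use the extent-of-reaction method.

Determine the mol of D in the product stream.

B reacted = 0.337 × 210.1 = 70.8 mol; ν_B = −1, so ξ = 70.8/1 = 70.8 mol.
Outlet amounts (n = n₀ + ν ξ):
  B: 210.1 − 1(70.8) = 139.3
  D: 224 − 1(70.8) = 153.2
  A: 0 + 1(70.8) = 70.8
  C: 0 + 1(70.8) = 70.8

153 mol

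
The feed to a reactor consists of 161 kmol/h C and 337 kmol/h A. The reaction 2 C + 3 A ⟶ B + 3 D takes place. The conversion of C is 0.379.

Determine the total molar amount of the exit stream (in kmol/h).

C reacted = 0.379 × 161 = 61.02 kmol/h; ν_C = −2, so ξ = 61.02/2 = 30.51 kmol/h.
Outlet amounts (n = n₀ + ν ξ):
  C: 161 − 2(30.51) = 99.98
  A: 337 − 3(30.51) = 245.5
  B: 0 + 1(30.51) = 30.51
  D: 0 + 3(30.51) = 91.53
Total out = 99.98 + 245.5 + 30.51 + 91.53 = 467.5 kmol/h.

467 kmol/h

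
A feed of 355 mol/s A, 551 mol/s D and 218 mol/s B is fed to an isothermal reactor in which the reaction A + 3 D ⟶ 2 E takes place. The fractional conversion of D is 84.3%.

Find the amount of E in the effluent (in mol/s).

310 mol/s

D reacted = 0.843 × 551 = 464.5 mol/s; ν_D = −3, so ξ = 464.5/3 = 154.8 mol/s.
Outlet amounts (n = n₀ + ν ξ):
  A: 355 − 1(154.8) = 200.2
  D: 551 − 3(154.8) = 86.51
  E: 0 + 2(154.8) = 309.7
  B: 218 (inert)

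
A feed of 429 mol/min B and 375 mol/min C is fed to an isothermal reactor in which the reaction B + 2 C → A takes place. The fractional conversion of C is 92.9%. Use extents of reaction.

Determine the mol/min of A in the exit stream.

C reacted = 0.929 × 375 = 348.4 mol/min; ν_C = −2, so ξ = 348.4/2 = 174.2 mol/min.
Outlet amounts (n = n₀ + ν ξ):
  B: 429 − 1(174.2) = 254.8
  C: 375 − 2(174.2) = 26.62
  A: 0 + 1(174.2) = 174.2

174 mol/min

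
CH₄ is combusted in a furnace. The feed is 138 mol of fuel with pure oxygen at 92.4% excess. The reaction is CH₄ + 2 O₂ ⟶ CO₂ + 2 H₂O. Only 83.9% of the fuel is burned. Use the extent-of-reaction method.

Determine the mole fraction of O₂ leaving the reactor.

0.448

Stoichiometric O₂ = 2 × 138 = 276 mol; O₂ fed = 276 × 1.924 = 531 mol.
Fuel reacted = 0.839 × 138 → ξ = 115.8 mol.
Outlet (n = n₀ + ν ξ):
  CH₄: 138 − 1(115.8) = 22.22
  O₂: 531 − 2(115.8) = 299.5
  CO₂: 0 + 1(115.8) = 115.8
  H₂O: 0 + 2(115.8) = 231.6
Total out = 669 mol; y_O₂ = 299.5 / 669 = 0.4476.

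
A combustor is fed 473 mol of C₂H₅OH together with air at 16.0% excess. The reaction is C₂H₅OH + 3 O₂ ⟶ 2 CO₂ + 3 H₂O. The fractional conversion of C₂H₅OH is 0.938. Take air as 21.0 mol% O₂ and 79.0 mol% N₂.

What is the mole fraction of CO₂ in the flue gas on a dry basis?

0.12

Stoichiometric O₂ = 3 × 473 = 1419 mol; O₂ fed = 1419 × 1.160 = 1646 mol.
N₂ fed = 1646 × 79/21 = 6192 mol.
Fuel reacted = 0.938 × 473 → ξ = 443.7 mol.
Outlet (n = n₀ + ν ξ):
  C₂H₅OH: 473 − 1(443.7) = 29.33
  O₂: 1646 − 3(443.7) = 315
  N₂: 6192 (inert)
  CO₂: 0 + 2(443.7) = 887.3
  H₂O: 0 + 3(443.7) = 1331
Dry total = 7424 mol; y_CO₂ (dry) = 887.3 / 7424 = 0.1195.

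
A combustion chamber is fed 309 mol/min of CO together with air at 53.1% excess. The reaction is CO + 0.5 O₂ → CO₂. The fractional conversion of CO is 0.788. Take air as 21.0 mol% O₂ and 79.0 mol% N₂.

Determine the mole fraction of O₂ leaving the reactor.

0.0874

Stoichiometric O₂ = 0.5 × 309 = 154.5 mol/min; O₂ fed = 154.5 × 1.531 = 236.5 mol/min.
N₂ fed = 236.5 × 79/21 = 889.8 mol/min.
Fuel reacted = 0.788 × 309 → ξ = 243.5 mol/min.
Outlet (n = n₀ + ν ξ):
  CO: 309 − 1(243.5) = 65.51
  O₂: 236.5 − 0.5(243.5) = 114.8
  N₂: 889.8 (inert)
  CO₂: 0 + 1(243.5) = 243.5
Total out = 1314 mol/min; y_O₂ = 114.8 / 1314 = 0.08739.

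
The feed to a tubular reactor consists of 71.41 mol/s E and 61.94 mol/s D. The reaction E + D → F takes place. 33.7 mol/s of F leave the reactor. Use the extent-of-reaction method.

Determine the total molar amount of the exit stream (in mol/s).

For F: n = n₀ + 1ξ → 33.7 = 0 + 1ξ, giving ξ = 33.7 mol/s.
Outlet amounts (n = n₀ + ν ξ):
  E: 71.41 − 1(33.7) = 37.71
  D: 61.94 − 1(33.7) = 28.24
  F: 0 + 1(33.7) = 33.7
Total out = 37.71 + 28.24 + 33.7 = 99.65 mol/s.

99.6 mol/s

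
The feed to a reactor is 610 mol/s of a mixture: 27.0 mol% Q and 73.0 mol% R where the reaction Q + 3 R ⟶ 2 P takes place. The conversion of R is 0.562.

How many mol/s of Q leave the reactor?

R reacted = 0.562 × 445.3 = 250.3 mol/s; ν_R = −3, so ξ = 250.3/3 = 83.42 mol/s.
Outlet amounts (n = n₀ + ν ξ):
  Q: 164.7 − 1(83.42) = 81.28
  R: 445.3 − 3(83.42) = 195
  P: 0 + 2(83.42) = 166.8

81.3 mol/s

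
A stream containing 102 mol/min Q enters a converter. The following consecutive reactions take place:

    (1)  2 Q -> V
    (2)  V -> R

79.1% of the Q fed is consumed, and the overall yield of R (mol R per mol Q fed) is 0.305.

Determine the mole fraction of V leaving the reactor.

0.15

Conversion of Q: Q consumed = 2ξ₁ = 0.791 × 102 → ξ₁ = 40.34 mol/min.
Yield of R: 1ξ₂ / 102 = 0.305 → ξ₂ = 31.11 mol/min.
Outlet amounts (n = n₀ + Σ ν·ξ):
  Q: 102 − 2(40.34) = 21.32
  V: 0 + 1(40.34) − 1(31.11) = 9.231
  R: 0 + 1(31.11) = 31.11
Total out = 61.66 mol/min; y_V = 9.231 / 61.66 = 0.1497.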